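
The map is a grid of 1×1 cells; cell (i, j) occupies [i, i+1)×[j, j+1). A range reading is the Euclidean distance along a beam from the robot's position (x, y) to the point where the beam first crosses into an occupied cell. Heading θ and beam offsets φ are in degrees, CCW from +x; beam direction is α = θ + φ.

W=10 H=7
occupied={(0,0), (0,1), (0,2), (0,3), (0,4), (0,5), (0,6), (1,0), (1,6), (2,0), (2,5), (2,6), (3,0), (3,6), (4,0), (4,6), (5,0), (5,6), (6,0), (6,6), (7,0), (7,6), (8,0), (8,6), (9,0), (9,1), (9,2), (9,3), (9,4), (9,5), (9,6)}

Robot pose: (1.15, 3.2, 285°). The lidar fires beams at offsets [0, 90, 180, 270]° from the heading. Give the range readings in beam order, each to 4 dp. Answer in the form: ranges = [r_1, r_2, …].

beam 1: φ=0°, α=285°
  direction (0.2588, -0.9659); cell (1,3); t to first gridline: x 3.2841, y 0.2071 (then +3.8637 / +1.0353)
    (1,2) via y @ 0.2071
    (1,1) via y @ 1.2423
    (1,0) via y @ 2.2776  # hit
  → r_1 = 2.2776
beam 2: φ=90°, α=15°
  direction (0.9659, 0.2588); cell (1,3); t to first gridline: x 0.8800, y 3.0910 (then +1.0353 / +3.8637)
    (2,3) via x @ 0.8800
    (3,3) via x @ 1.9153
    (4,3) via x @ 2.9505
    (4,4) via y @ 3.0910
    (5,4) via x @ 3.9858
    (6,4) via x @ 5.0211
    (7,4) via x @ 6.0564
    (7,5) via y @ 6.9547
    (8,5) via x @ 7.0916
    (9,5) via x @ 8.1269  # hit
  → r_2 = 8.1269
beam 3: φ=180°, α=105°
  direction (-0.2588, 0.9659); cell (1,3); t to first gridline: x 0.5796, y 0.8282 (then +3.8637 / +1.0353)
    (0,3) via x @ 0.5796  # hit
  → r_3 = 0.5796
beam 4: φ=270°, α=195°
  direction (-0.9659, -0.2588); cell (1,3); t to first gridline: x 0.1553, y 0.7727 (then +1.0353 / +3.8637)
    (0,3) via x @ 0.1553  # hit
  → r_4 = 0.1553

ranges = [2.2776, 8.1269, 0.5796, 0.1553]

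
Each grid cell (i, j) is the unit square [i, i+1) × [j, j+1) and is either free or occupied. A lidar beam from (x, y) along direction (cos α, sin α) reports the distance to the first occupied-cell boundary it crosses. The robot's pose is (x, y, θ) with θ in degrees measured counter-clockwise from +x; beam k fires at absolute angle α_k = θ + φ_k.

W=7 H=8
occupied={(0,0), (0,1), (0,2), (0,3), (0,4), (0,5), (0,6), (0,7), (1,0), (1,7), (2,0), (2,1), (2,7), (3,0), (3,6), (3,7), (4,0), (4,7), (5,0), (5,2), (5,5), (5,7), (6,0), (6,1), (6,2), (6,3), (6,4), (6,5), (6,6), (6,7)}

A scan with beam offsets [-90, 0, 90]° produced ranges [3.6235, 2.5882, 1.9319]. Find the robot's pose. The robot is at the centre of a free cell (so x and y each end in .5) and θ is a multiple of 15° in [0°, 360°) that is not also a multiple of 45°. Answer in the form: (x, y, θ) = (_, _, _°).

Candidates: 26 free-cell centres × 16 headings = 416 poses. Raycast each; keep the one whose scan matches to 4 dp.
  (4.5, 5.5, 300°): beam 1 = 4.0415 ≠ 3.6235 ✗
  (3.5, 1.5, 240°): beam 1 = 0.5774 ≠ 3.6235 ✗
  (1.5, 5.5, 105°): beam 1 = 1.9319 ≠ 3.6235 ✗
  (5.5, 6.5, 285°): beam 1 = 1.5529 ≠ 3.6235 ✗
  …
  (3.5, 3.5, 165°): r_1=3.6235, r_2=2.5882, r_3=1.9319 — all match ✓
No second candidate reproduces the full scan.

(x, y, θ) = (3.5, 3.5, 165°)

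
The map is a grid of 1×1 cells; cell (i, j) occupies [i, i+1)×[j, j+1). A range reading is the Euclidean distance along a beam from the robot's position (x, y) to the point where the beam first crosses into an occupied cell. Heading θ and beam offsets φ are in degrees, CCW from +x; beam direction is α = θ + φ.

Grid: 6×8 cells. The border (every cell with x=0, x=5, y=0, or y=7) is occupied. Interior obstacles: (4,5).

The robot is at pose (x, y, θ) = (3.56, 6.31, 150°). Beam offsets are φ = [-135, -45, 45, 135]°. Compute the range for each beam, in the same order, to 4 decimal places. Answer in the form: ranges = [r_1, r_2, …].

beam 1: φ=-135°, α=15°
  dir = (cos 15°, sin 15°) = (0.9659, 0.2588); from cell (3,6)
  next x-line at t=0.4555, next y-line at t=2.6660; Δt_x=1.0353, Δt_y=3.8637
    x: enter (4,6) at t=0.4555
    x: enter (5,6) at t=1.4908 ← occupied
  → r_1 = 1.4908
beam 2: φ=-45°, α=105°
  dir = (cos 105°, sin 105°) = (-0.2588, 0.9659); from cell (3,6)
  next x-line at t=2.1637, next y-line at t=0.7143; Δt_x=3.8637, Δt_y=1.0353
    y: enter (3,7) at t=0.7143 ← occupied
  → r_2 = 0.7143
beam 3: φ=45°, α=195°
  dir = (cos 195°, sin 195°) = (-0.9659, -0.2588); from cell (3,6)
  next x-line at t=0.5798, next y-line at t=1.1977; Δt_x=1.0353, Δt_y=3.8637
    x: enter (2,6) at t=0.5798
    y: enter (2,5) at t=1.1977
    x: enter (1,5) at t=1.6150
    x: enter (0,5) at t=2.6503 ← occupied
  → r_3 = 2.6503
beam 4: φ=135°, α=285°
  dir = (cos 285°, sin 285°) = (0.2588, -0.9659); from cell (3,6)
  next x-line at t=1.7000, next y-line at t=0.3209; Δt_x=3.8637, Δt_y=1.0353
    y: enter (3,5) at t=0.3209
    y: enter (3,4) at t=1.3562
    x: enter (4,4) at t=1.7000
    y: enter (4,3) at t=2.3915
    y: enter (4,2) at t=3.4268
    y: enter (4,1) at t=4.4620
    y: enter (4,0) at t=5.4973 ← occupied
  → r_4 = 5.4973

ranges = [1.4908, 0.7143, 2.6503, 5.4973]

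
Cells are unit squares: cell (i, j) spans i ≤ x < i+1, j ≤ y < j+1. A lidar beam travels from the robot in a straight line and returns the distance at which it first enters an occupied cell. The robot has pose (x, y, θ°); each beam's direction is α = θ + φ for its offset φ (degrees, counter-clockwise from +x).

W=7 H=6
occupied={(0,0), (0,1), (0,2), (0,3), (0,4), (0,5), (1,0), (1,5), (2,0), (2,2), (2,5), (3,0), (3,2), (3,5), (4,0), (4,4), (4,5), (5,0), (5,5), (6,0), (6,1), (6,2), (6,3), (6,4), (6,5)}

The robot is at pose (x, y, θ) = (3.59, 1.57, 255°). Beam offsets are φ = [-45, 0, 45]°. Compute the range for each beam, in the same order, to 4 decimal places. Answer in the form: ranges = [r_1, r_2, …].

ranges = [1.1400, 0.5901, 0.6582]

beam 1: φ=-45°, α=210°
  d=(-0.8660,-0.5000)  start (3,1)  tX=0.6813 tY=1.1400  stride 1/|dx|=1.1547 1/|dy|=2.0000
    cross x-line → (2,1), t=0.6813
    cross y-line → (2,0), t=1.1400 (wall)
  → r_1 = 1.1400
beam 2: φ=0°, α=255°
  d=(-0.2588,-0.9659)  start (3,1)  tX=2.2796 tY=0.5901  stride 1/|dx|=3.8637 1/|dy|=1.0353
    cross y-line → (3,0), t=0.5901 (wall)
  → r_2 = 0.5901
beam 3: φ=45°, α=300°
  d=(0.5000,-0.8660)  start (3,1)  tX=0.8200 tY=0.6582  stride 1/|dx|=2.0000 1/|dy|=1.1547
    cross y-line → (3,0), t=0.6582 (wall)
  → r_3 = 0.6582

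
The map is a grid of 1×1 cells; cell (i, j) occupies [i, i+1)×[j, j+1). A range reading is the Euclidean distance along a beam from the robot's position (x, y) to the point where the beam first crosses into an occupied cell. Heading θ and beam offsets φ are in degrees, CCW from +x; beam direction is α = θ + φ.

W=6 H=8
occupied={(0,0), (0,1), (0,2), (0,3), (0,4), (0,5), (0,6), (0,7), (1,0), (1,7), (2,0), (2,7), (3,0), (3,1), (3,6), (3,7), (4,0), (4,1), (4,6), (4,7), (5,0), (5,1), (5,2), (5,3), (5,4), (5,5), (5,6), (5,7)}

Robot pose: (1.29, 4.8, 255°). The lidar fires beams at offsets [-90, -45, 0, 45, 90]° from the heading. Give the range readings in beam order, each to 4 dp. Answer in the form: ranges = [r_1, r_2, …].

beam 1: φ=-90°, α=165°
  direction (-0.9659, 0.2588); cell (1,4); t to first gridline: x 0.3002, y 0.7727 (then +1.0353 / +3.8637)
    (0,4) via x @ 0.3002  # hit
  → r_1 = 0.3002
beam 2: φ=-45°, α=210°
  direction (-0.8660, -0.5000); cell (1,4); t to first gridline: x 0.3349, y 1.6000 (then +1.1547 / +2.0000)
    (0,4) via x @ 0.3349  # hit
  → r_2 = 0.3349
beam 3: φ=0°, α=255°
  direction (-0.2588, -0.9659); cell (1,4); t to first gridline: x 1.1205, y 0.8282 (then +3.8637 / +1.0353)
    (1,3) via y @ 0.8282
    (0,3) via x @ 1.1205  # hit
  → r_3 = 1.1205
beam 4: φ=45°, α=300°
  direction (0.5000, -0.8660); cell (1,4); t to first gridline: x 1.4200, y 0.9238 (then +2.0000 / +1.1547)
    (1,3) via y @ 0.9238
    (2,3) via x @ 1.4200
    (2,2) via y @ 2.0785
    (2,1) via y @ 3.2332
    (3,1) via x @ 3.4200  # hit
  → r_4 = 3.4200
beam 5: φ=90°, α=345°
  direction (0.9659, -0.2588); cell (1,4); t to first gridline: x 0.7350, y 3.0910 (then +1.0353 / +3.8637)
    (2,4) via x @ 0.7350
    (3,4) via x @ 1.7703
    (4,4) via x @ 2.8056
    (4,3) via y @ 3.0910
    (5,3) via x @ 3.8409  # hit
  → r_5 = 3.8409

ranges = [0.3002, 0.3349, 1.1205, 3.4200, 3.8409]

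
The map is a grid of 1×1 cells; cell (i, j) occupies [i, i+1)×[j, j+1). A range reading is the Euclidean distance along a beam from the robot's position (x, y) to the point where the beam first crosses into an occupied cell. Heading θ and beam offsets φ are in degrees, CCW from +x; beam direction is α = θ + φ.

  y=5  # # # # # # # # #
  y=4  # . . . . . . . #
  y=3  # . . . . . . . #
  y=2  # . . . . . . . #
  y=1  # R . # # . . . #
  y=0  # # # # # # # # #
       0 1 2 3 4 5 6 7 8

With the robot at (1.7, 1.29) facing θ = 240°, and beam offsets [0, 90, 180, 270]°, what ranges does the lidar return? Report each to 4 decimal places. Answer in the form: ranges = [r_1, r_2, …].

ranges = [0.3349, 0.5800, 4.2839, 0.8083]

beam 1: φ=0°, α=240°
  d=(-0.5000,-0.8660)  start (1,1)  tX=1.4000 tY=0.3349  stride 1/|dx|=2.0000 1/|dy|=1.1547
    cross y-line → (1,0), t=0.3349 (wall)
  → r_1 = 0.3349
beam 2: φ=90°, α=330°
  d=(0.8660,-0.5000)  start (1,1)  tX=0.3464 tY=0.5800  stride 1/|dx|=1.1547 1/|dy|=2.0000
    cross x-line → (2,1), t=0.3464
    cross y-line → (2,0), t=0.5800 (wall)
  → r_2 = 0.5800
beam 3: φ=180°, α=60°
  d=(0.5000,0.8660)  start (1,1)  tX=0.6000 tY=0.8198  stride 1/|dx|=2.0000 1/|dy|=1.1547
    cross x-line → (2,1), t=0.6000
    cross y-line → (2,2), t=0.8198
    cross y-line → (2,3), t=1.9745
    cross x-line → (3,3), t=2.6000
    cross y-line → (3,4), t=3.1292
    cross y-line → (3,5), t=4.2839 (wall)
  → r_3 = 4.2839
beam 4: φ=270°, α=150°
  d=(-0.8660,0.5000)  start (1,1)  tX=0.8083 tY=1.4200  stride 1/|dx|=1.1547 1/|dy|=2.0000
    cross x-line → (0,1), t=0.8083 (wall)
  → r_4 = 0.8083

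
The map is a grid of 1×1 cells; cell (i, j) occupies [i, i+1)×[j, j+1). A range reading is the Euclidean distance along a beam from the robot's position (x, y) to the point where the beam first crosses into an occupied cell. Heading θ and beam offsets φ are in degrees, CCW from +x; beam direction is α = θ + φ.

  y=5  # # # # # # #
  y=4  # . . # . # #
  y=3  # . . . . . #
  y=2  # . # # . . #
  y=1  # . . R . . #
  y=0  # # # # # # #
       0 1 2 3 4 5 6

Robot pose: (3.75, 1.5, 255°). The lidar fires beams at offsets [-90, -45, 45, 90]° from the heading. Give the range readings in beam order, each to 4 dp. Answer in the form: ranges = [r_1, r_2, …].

ranges = [2.8470, 1.0000, 0.5774, 1.9319]

beam 1: φ=-90°, α=165°
  d=(-0.9659,0.2588)  start (3,1)  tX=0.7765 tY=1.9319  stride 1/|dx|=1.0353 1/|dy|=3.8637
    cross x-line → (2,1), t=0.7765
    cross x-line → (1,1), t=1.8117
    cross y-line → (1,2), t=1.9319
    cross x-line → (0,2), t=2.8470 (wall)
  → r_1 = 2.8470
beam 2: φ=-45°, α=210°
  d=(-0.8660,-0.5000)  start (3,1)  tX=0.8660 tY=1.0000  stride 1/|dx|=1.1547 1/|dy|=2.0000
    cross x-line → (2,1), t=0.8660
    cross y-line → (2,0), t=1.0000 (wall)
  → r_2 = 1.0000
beam 3: φ=45°, α=300°
  d=(0.5000,-0.8660)  start (3,1)  tX=0.5000 tY=0.5774  stride 1/|dx|=2.0000 1/|dy|=1.1547
    cross x-line → (4,1), t=0.5000
    cross y-line → (4,0), t=0.5774 (wall)
  → r_3 = 0.5774
beam 4: φ=90°, α=345°
  d=(0.9659,-0.2588)  start (3,1)  tX=0.2588 tY=1.9319  stride 1/|dx|=1.0353 1/|dy|=3.8637
    cross x-line → (4,1), t=0.2588
    cross x-line → (5,1), t=1.2941
    cross y-line → (5,0), t=1.9319 (wall)
  → r_4 = 1.9319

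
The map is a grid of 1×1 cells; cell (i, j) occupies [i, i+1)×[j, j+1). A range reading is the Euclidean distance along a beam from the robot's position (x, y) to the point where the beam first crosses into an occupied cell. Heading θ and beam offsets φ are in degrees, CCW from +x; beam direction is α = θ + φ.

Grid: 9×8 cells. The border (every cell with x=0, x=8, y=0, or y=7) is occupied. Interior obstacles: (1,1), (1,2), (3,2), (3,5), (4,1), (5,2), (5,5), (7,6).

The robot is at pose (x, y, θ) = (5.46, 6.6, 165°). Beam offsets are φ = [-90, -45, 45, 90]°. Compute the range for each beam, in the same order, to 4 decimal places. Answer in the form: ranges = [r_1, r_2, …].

ranges = [0.4141, 0.4619, 1.6859, 0.6212]

beam 1: φ=-90°, α=75°
  dir = (cos 75°, sin 75°) = (0.2588, 0.9659); from cell (5,6)
  next x-line at t=2.0864, next y-line at t=0.4141; Δt_x=3.8637, Δt_y=1.0353
    y: enter (5,7) at t=0.4141 ← occupied
  → r_1 = 0.4141
beam 2: φ=-45°, α=120°
  dir = (cos 120°, sin 120°) = (-0.5000, 0.8660); from cell (5,6)
  next x-line at t=0.9200, next y-line at t=0.4619; Δt_x=2.0000, Δt_y=1.1547
    y: enter (5,7) at t=0.4619 ← occupied
  → r_2 = 0.4619
beam 3: φ=45°, α=210°
  dir = (cos 210°, sin 210°) = (-0.8660, -0.5000); from cell (5,6)
  next x-line at t=0.5312, next y-line at t=1.2000; Δt_x=1.1547, Δt_y=2.0000
    x: enter (4,6) at t=0.5312
    y: enter (4,5) at t=1.2000
    x: enter (3,5) at t=1.6859 ← occupied
  → r_3 = 1.6859
beam 4: φ=90°, α=255°
  dir = (cos 255°, sin 255°) = (-0.2588, -0.9659); from cell (5,6)
  next x-line at t=1.7773, next y-line at t=0.6212; Δt_x=3.8637, Δt_y=1.0353
    y: enter (5,5) at t=0.6212 ← occupied
  → r_4 = 0.6212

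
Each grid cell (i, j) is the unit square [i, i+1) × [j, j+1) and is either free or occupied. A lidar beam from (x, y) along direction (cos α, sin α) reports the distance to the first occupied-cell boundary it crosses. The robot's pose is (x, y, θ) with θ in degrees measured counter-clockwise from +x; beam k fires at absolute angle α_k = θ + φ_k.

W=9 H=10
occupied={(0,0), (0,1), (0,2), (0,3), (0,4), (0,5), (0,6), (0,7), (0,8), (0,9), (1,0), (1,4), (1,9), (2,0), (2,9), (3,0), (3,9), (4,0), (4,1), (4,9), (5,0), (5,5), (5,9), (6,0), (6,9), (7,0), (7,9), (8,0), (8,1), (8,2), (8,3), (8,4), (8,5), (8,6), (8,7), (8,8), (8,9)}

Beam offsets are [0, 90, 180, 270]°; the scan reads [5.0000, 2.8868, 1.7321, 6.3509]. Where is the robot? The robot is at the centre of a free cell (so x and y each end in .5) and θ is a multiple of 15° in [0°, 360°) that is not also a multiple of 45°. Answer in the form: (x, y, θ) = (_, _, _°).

(x, y, θ) = (2.5, 6.5, 30°)

Candidates: 53 free-cell centres × 16 headings = 848 poses. Raycast each; keep the one whose scan matches to 4 dp.
  (7.5, 2.5, 285°): beam 1 = 1.5529 ≠ 5.0000 ✗
  (5.5, 1.5, 285°): beam 1 = 0.5176 ≠ 5.0000 ✗
  (5.5, 6.5, 330°): beam 1 = 2.8868 ≠ 5.0000 ✗
  (3.5, 4.5, 165°): beam 1 = 1.5529 ≠ 5.0000 ✗
  …
  (2.5, 6.5, 30°): r_1=5.0000, r_2=2.8868, r_3=1.7321, r_4=6.3509 — all match ✓
Unique over the lattice → pose = (2.5, 6.5, 30°).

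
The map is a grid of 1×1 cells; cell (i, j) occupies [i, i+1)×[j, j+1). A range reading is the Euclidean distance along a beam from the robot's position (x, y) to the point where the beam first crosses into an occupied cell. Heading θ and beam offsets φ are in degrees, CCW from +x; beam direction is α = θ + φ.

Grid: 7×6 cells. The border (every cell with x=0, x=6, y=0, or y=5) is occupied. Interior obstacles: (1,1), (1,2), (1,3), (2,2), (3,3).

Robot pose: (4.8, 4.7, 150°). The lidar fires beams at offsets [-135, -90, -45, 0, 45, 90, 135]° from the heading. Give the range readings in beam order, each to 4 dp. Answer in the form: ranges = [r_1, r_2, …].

beam 1: φ=-135°, α=15°
  cosα=0.9659 sinα=0.2588 | (4,4) | tMaxX 0.2071 tMaxY 1.1591 | tΔX 1.0353 tΔY 3.8637
    t=0.2071 [x] (5,4)
    t=1.1591 [y] (5,5) — stop
  → r_1 = 1.1591
beam 2: φ=-90°, α=60°
  cosα=0.5000 sinα=0.8660 | (4,4) | tMaxX 0.4000 tMaxY 0.3464 | tΔX 2.0000 tΔY 1.1547
    t=0.3464 [y] (4,5) — stop
  → r_2 = 0.3464
beam 3: φ=-45°, α=105°
  cosα=-0.2588 sinα=0.9659 | (4,4) | tMaxX 3.0910 tMaxY 0.3106 | tΔX 3.8637 tΔY 1.0353
    t=0.3106 [y] (4,5) — stop
  → r_3 = 0.3106
beam 4: φ=0°, α=150°
  cosα=-0.8660 sinα=0.5000 | (4,4) | tMaxX 0.9238 tMaxY 0.6000 | tΔX 1.1547 tΔY 2.0000
    t=0.6000 [y] (4,5) — stop
  → r_4 = 0.6000
beam 5: φ=45°, α=195°
  cosα=-0.9659 sinα=-0.2588 | (4,4) | tMaxX 0.8282 tMaxY 2.7046 | tΔX 1.0353 tΔY 3.8637
    t=0.8282 [x] (3,4)
    t=1.8635 [x] (2,4)
    t=2.7046 [y] (2,3)
    t=2.8988 [x] (1,3) — stop
  → r_5 = 2.8988
beam 6: φ=90°, α=240°
  cosα=-0.5000 sinα=-0.8660 | (4,4) | tMaxX 1.6000 tMaxY 0.8083 | tΔX 2.0000 tΔY 1.1547
    t=0.8083 [y] (4,3)
    t=1.6000 [x] (3,3) — stop
  → r_6 = 1.6000
beam 7: φ=135°, α=285°
  cosα=0.2588 sinα=-0.9659 | (4,4) | tMaxX 0.7727 tMaxY 0.7247 | tΔX 3.8637 tΔY 1.0353
    t=0.7247 [y] (4,3)
    t=0.7727 [x] (5,3)
    t=1.7600 [y] (5,2)
    t=2.7952 [y] (5,1)
    t=3.8305 [y] (5,0) — stop
  → r_7 = 3.8305

ranges = [1.1591, 0.3464, 0.3106, 0.6000, 2.8988, 1.6000, 3.8305]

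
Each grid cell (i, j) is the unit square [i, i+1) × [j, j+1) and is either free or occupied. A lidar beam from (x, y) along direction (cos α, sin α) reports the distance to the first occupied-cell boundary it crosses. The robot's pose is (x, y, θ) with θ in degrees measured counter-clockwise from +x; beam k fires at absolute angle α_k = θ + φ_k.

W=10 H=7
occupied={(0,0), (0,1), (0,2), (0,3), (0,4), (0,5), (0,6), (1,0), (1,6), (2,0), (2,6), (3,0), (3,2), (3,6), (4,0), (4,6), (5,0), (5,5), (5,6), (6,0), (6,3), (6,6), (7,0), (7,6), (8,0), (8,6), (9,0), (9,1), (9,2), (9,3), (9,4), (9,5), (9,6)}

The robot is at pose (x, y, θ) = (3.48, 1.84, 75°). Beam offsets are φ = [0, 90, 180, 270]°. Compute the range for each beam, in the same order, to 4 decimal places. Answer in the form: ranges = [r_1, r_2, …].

beam 1: φ=0°, α=75°
  dir = (cos 75°, sin 75°) = (0.2588, 0.9659); from cell (3,1)
  next x-line at t=2.0091, next y-line at t=0.1656; Δt_x=3.8637, Δt_y=1.0353
    y: enter (3,2) at t=0.1656 ← occupied
  → r_1 = 0.1656
beam 2: φ=90°, α=165°
  dir = (cos 165°, sin 165°) = (-0.9659, 0.2588); from cell (3,1)
  next x-line at t=0.4969, next y-line at t=0.6182; Δt_x=1.0353, Δt_y=3.8637
    x: enter (2,1) at t=0.4969
    y: enter (2,2) at t=0.6182
    x: enter (1,2) at t=1.5322
    x: enter (0,2) at t=2.5675 ← occupied
  → r_2 = 2.5675
beam 3: φ=180°, α=255°
  dir = (cos 255°, sin 255°) = (-0.2588, -0.9659); from cell (3,1)
  next x-line at t=1.8546, next y-line at t=0.8696; Δt_x=3.8637, Δt_y=1.0353
    y: enter (3,0) at t=0.8696 ← occupied
  → r_3 = 0.8696
beam 4: φ=270°, α=345°
  dir = (cos 345°, sin 345°) = (0.9659, -0.2588); from cell (3,1)
  next x-line at t=0.5383, next y-line at t=3.2455; Δt_x=1.0353, Δt_y=3.8637
    x: enter (4,1) at t=0.5383
    x: enter (5,1) at t=1.5736
    x: enter (6,1) at t=2.6089
    y: enter (6,0) at t=3.2455 ← occupied
  → r_4 = 3.2455

ranges = [0.1656, 2.5675, 0.8696, 3.2455]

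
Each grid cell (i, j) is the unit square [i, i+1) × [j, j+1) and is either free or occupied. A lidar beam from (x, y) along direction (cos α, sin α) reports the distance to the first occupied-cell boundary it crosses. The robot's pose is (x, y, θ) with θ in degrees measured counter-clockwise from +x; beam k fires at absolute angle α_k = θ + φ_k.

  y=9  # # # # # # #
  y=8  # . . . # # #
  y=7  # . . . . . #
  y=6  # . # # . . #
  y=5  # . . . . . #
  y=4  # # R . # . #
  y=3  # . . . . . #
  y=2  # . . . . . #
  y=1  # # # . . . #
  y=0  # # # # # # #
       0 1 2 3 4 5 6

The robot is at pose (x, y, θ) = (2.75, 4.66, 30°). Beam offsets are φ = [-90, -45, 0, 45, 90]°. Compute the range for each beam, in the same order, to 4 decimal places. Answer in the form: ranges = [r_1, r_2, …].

beam 1: φ=-90°, α=300°
  cosα=0.5000 sinα=-0.8660 | (2,4) | tMaxX 0.5000 tMaxY 0.7621 | tΔX 2.0000 tΔY 1.1547
    t=0.5000 [x] (3,4)
    t=0.7621 [y] (3,3)
    t=1.9168 [y] (3,2)
    t=2.5000 [x] (4,2)
    t=3.0715 [y] (4,1)
    t=4.2262 [y] (4,0) — stop
  → r_1 = 4.2262
beam 2: φ=-45°, α=345°
  cosα=0.9659 sinα=-0.2588 | (2,4) | tMaxX 0.2588 tMaxY 2.5500 | tΔX 1.0353 tΔY 3.8637
    t=0.2588 [x] (3,4)
    t=1.2941 [x] (4,4) — stop
  → r_2 = 1.2941
beam 3: φ=0°, α=30°
  cosα=0.8660 sinα=0.5000 | (2,4) | tMaxX 0.2887 tMaxY 0.6800 | tΔX 1.1547 tΔY 2.0000
    t=0.2887 [x] (3,4)
    t=0.6800 [y] (3,5)
    t=1.4434 [x] (4,5)
    t=2.5981 [x] (5,5)
    t=2.6800 [y] (5,6)
    t=3.7528 [x] (6,6) — stop
  → r_3 = 3.7528
beam 4: φ=45°, α=75°
  cosα=0.2588 sinα=0.9659 | (2,4) | tMaxX 0.9659 tMaxY 0.3520 | tΔX 3.8637 tΔY 1.0353
    t=0.3520 [y] (2,5)
    t=0.9659 [x] (3,5)
    t=1.3873 [y] (3,6) — stop
  → r_4 = 1.3873
beam 5: φ=90°, α=120°
  cosα=-0.5000 sinα=0.8660 | (2,4) | tMaxX 1.5000 tMaxY 0.3926 | tΔX 2.0000 tΔY 1.1547
    t=0.3926 [y] (2,5)
    t=1.5000 [x] (1,5)
    t=1.5473 [y] (1,6)
    t=2.7020 [y] (1,7)
    t=3.5000 [x] (0,7) — stop
  → r_5 = 3.5000

ranges = [4.2262, 1.2941, 3.7528, 1.3873, 3.5000]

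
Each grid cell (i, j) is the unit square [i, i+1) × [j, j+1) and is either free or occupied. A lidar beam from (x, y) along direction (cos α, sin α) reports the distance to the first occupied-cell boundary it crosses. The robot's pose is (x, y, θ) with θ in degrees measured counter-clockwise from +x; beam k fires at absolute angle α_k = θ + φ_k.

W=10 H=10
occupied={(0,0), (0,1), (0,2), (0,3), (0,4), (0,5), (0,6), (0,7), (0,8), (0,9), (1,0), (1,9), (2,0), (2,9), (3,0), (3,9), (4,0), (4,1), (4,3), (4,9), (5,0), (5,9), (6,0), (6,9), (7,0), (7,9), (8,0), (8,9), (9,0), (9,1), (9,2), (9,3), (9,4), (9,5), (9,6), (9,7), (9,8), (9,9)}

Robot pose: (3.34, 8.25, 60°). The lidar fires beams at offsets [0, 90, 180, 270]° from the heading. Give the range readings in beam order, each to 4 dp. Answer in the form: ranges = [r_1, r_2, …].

beam 1: φ=0°, α=60°
  cosα=0.5000 sinα=0.8660 | (3,8) | tMaxX 1.3200 tMaxY 0.8660 | tΔX 2.0000 tΔY 1.1547
    t=0.8660 [y] (3,9) — stop
  → r_1 = 0.8660
beam 2: φ=90°, α=150°
  cosα=-0.8660 sinα=0.5000 | (3,8) | tMaxX 0.3926 tMaxY 1.5000 | tΔX 1.1547 tΔY 2.0000
    t=0.3926 [x] (2,8)
    t=1.5000 [y] (2,9) — stop
  → r_2 = 1.5000
beam 3: φ=180°, α=240°
  cosα=-0.5000 sinα=-0.8660 | (3,8) | tMaxX 0.6800 tMaxY 0.2887 | tΔX 2.0000 tΔY 1.1547
    t=0.2887 [y] (3,7)
    t=0.6800 [x] (2,7)
    t=1.4434 [y] (2,6)
    t=2.5981 [y] (2,5)
    t=2.6800 [x] (1,5)
    t=3.7528 [y] (1,4)
    t=4.6800 [x] (0,4) — stop
  → r_3 = 4.6800
beam 4: φ=270°, α=330°
  cosα=0.8660 sinα=-0.5000 | (3,8) | tMaxX 0.7621 tMaxY 0.5000 | tΔX 1.1547 tΔY 2.0000
    t=0.5000 [y] (3,7)
    t=0.7621 [x] (4,7)
    t=1.9168 [x] (5,7)
    t=2.5000 [y] (5,6)
    t=3.0715 [x] (6,6)
    t=4.2262 [x] (7,6)
    t=4.5000 [y] (7,5)
    t=5.3809 [x] (8,5)
    t=6.5000 [y] (8,4)
    t=6.5356 [x] (9,4) — stop
  → r_4 = 6.5356

ranges = [0.8660, 1.5000, 4.6800, 6.5356]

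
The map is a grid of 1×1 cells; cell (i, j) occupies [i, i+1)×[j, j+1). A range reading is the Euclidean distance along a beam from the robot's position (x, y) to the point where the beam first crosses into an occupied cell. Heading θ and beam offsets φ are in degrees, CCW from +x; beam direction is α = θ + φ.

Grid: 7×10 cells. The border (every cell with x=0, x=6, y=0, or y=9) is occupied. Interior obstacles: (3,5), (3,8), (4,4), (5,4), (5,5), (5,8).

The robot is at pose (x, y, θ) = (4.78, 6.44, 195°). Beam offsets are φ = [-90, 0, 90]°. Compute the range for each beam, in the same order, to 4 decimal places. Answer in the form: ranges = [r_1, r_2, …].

ranges = [2.6503, 1.7000, 0.8500]

beam 1: φ=-90°, α=105°
  d=(-0.2588,0.9659)  start (4,6)  tX=3.0137 tY=0.5798  stride 1/|dx|=3.8637 1/|dy|=1.0353
    cross y-line → (4,7), t=0.5798
    cross y-line → (4,8), t=1.6150
    cross y-line → (4,9), t=2.6503 (wall)
  → r_1 = 2.6503
beam 2: φ=0°, α=195°
  d=(-0.9659,-0.2588)  start (4,6)  tX=0.8075 tY=1.7000  stride 1/|dx|=1.0353 1/|dy|=3.8637
    cross x-line → (3,6), t=0.8075
    cross y-line → (3,5), t=1.7000 (wall)
  → r_2 = 1.7000
beam 3: φ=90°, α=285°
  d=(0.2588,-0.9659)  start (4,6)  tX=0.8500 tY=0.4555  stride 1/|dx|=3.8637 1/|dy|=1.0353
    cross y-line → (4,5), t=0.4555
    cross x-line → (5,5), t=0.8500 (wall)
  → r_3 = 0.8500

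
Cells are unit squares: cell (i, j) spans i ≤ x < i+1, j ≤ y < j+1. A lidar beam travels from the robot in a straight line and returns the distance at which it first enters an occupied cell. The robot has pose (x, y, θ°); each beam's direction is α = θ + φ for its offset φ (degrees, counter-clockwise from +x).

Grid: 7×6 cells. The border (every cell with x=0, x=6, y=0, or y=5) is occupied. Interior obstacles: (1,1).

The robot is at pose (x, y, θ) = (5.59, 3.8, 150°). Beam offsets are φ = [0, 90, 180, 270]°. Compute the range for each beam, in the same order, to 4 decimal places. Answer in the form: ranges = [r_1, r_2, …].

ranges = [2.4000, 3.2332, 0.4734, 0.8200]

beam 1: φ=0°, α=150°
  dir = (cos 150°, sin 150°) = (-0.8660, 0.5000); from cell (5,3)
  next x-line at t=0.6813, next y-line at t=0.4000; Δt_x=1.1547, Δt_y=2.0000
    y: enter (5,4) at t=0.4000
    x: enter (4,4) at t=0.6813
    x: enter (3,4) at t=1.8360
    y: enter (3,5) at t=2.4000 ← occupied
  → r_1 = 2.4000
beam 2: φ=90°, α=240°
  dir = (cos 240°, sin 240°) = (-0.5000, -0.8660); from cell (5,3)
  next x-line at t=1.1800, next y-line at t=0.9238; Δt_x=2.0000, Δt_y=1.1547
    y: enter (5,2) at t=0.9238
    x: enter (4,2) at t=1.1800
    y: enter (4,1) at t=2.0785
    x: enter (3,1) at t=3.1800
    y: enter (3,0) at t=3.2332 ← occupied
  → r_2 = 3.2332
beam 3: φ=180°, α=330°
  dir = (cos 330°, sin 330°) = (0.8660, -0.5000); from cell (5,3)
  next x-line at t=0.4734, next y-line at t=1.6000; Δt_x=1.1547, Δt_y=2.0000
    x: enter (6,3) at t=0.4734 ← occupied
  → r_3 = 0.4734
beam 4: φ=270°, α=60°
  dir = (cos 60°, sin 60°) = (0.5000, 0.8660); from cell (5,3)
  next x-line at t=0.8200, next y-line at t=0.2309; Δt_x=2.0000, Δt_y=1.1547
    y: enter (5,4) at t=0.2309
    x: enter (6,4) at t=0.8200 ← occupied
  → r_4 = 0.8200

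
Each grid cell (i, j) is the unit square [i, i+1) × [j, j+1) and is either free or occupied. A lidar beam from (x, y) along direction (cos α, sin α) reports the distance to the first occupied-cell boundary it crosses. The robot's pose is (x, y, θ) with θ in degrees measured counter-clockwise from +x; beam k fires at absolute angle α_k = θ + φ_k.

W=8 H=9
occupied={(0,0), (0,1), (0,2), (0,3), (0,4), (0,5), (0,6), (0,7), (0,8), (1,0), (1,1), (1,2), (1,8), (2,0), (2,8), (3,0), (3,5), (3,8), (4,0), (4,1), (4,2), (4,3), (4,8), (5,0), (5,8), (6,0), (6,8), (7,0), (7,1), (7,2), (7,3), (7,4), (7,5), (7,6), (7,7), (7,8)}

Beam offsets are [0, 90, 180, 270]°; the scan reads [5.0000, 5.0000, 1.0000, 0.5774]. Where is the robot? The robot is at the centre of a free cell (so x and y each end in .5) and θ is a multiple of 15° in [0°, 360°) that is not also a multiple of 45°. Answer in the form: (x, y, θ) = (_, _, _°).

(x, y, θ) = (1.5, 5.5, 300°)

Candidates: 36 free-cell centres × 16 headings = 576 poses. Raycast each; keep the one whose scan matches to 4 dp.
  (2.5, 3.5, 105°): beam 1 = 4.6587 ≠ 5.0000 ✗
  (1.5, 5.5, 165°): beam 1 = 0.5176 ≠ 5.0000 ✗
  (5.5, 7.5, 210°): beam 1 = 5.1962 ≠ 5.0000 ✗
  (6.5, 4.5, 105°): beam 1 = 3.6235 ≠ 5.0000 ✗
  …
  (1.5, 5.5, 300°): r_1=5.0000, r_2=5.0000, r_3=1.0000, r_4=0.5774 — all match ✓
No second candidate reproduces the full scan.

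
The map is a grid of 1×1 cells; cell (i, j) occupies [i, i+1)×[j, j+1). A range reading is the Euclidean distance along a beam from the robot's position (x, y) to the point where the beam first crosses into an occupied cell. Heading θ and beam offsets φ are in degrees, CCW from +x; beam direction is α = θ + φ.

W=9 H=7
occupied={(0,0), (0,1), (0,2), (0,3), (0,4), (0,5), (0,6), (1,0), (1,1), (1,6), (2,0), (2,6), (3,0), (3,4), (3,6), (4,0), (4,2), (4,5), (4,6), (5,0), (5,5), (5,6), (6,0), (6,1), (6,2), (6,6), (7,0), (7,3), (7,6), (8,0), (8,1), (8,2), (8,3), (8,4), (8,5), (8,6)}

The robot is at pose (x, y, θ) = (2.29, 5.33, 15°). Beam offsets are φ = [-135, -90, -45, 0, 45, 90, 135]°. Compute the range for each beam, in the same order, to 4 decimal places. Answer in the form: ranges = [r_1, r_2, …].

ranges = [2.5800, 4.4827, 0.8198, 1.7703, 0.7736, 0.6936, 1.3400]

beam 1: φ=-135°, α=240°
  direction (-0.5000, -0.8660); cell (2,5); t to first gridline: x 0.5800, y 0.3811 (then +2.0000 / +1.1547)
    (2,4) via y @ 0.3811
    (1,4) via x @ 0.5800
    (1,3) via y @ 1.5358
    (0,3) via x @ 2.5800  # hit
  → r_1 = 2.5800
beam 2: φ=-90°, α=285°
  direction (0.2588, -0.9659); cell (2,5); t to first gridline: x 2.7432, y 0.3416 (then +3.8637 / +1.0353)
    (2,4) via y @ 0.3416
    (2,3) via y @ 1.3769
    (2,2) via y @ 2.4122
    (3,2) via x @ 2.7432
    (3,1) via y @ 3.4475
    (3,0) via y @ 4.4827  # hit
  → r_2 = 4.4827
beam 3: φ=-45°, α=330°
  direction (0.8660, -0.5000); cell (2,5); t to first gridline: x 0.8198, y 0.6600 (then +1.1547 / +2.0000)
    (2,4) via y @ 0.6600
    (3,4) via x @ 0.8198  # hit
  → r_3 = 0.8198
beam 4: φ=0°, α=15°
  direction (0.9659, 0.2588); cell (2,5); t to first gridline: x 0.7350, y 2.5887 (then +1.0353 / +3.8637)
    (3,5) via x @ 0.7350
    (4,5) via x @ 1.7703  # hit
  → r_4 = 1.7703
beam 5: φ=45°, α=60°
  direction (0.5000, 0.8660); cell (2,5); t to first gridline: x 1.4200, y 0.7736 (then +2.0000 / +1.1547)
    (2,6) via y @ 0.7736  # hit
  → r_5 = 0.7736
beam 6: φ=90°, α=105°
  direction (-0.2588, 0.9659); cell (2,5); t to first gridline: x 1.1205, y 0.6936 (then +3.8637 / +1.0353)
    (2,6) via y @ 0.6936  # hit
  → r_6 = 0.6936
beam 7: φ=135°, α=150°
  direction (-0.8660, 0.5000); cell (2,5); t to first gridline: x 0.3349, y 1.3400 (then +1.1547 / +2.0000)
    (1,5) via x @ 0.3349
    (1,6) via y @ 1.3400  # hit
  → r_7 = 1.3400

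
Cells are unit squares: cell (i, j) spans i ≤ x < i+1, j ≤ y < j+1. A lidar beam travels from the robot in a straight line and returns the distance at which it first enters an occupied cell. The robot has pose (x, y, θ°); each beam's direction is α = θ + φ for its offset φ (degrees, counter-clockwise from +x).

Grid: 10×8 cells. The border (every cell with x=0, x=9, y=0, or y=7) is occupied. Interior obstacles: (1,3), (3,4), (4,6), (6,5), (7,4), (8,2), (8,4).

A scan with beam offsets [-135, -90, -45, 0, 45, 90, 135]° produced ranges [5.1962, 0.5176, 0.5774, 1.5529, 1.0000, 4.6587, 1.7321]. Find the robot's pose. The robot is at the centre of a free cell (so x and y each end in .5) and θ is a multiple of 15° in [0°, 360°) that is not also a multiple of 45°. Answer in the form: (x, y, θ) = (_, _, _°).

(x, y, θ) = (5.5, 5.5, 75°)

Candidates: 41 free-cell centres × 16 headings = 656 poses. Raycast each; keep the one whose scan matches to 4 dp.
  (1.5, 1.5, 75°): beam 1 = 0.5774 ≠ 5.1962 ✗
  (1.5, 4.5, 255°): beam 1 = 1.0000 ≠ 5.1962 ✗
  (5.5, 3.5, 165°): beam 1 = 1.7321 ≠ 5.1962 ✗
  (3.5, 1.5, 165°): beam 1 = 5.0000 ≠ 5.1962 ✗
  …
  (5.5, 5.5, 75°): r_1=5.1962, r_2=0.5176, r_3=0.5774, r_4=1.5529, r_5=1.0000, r_6=4.6587, r_7=1.7321 — all match ✓
No second candidate reproduces the full scan.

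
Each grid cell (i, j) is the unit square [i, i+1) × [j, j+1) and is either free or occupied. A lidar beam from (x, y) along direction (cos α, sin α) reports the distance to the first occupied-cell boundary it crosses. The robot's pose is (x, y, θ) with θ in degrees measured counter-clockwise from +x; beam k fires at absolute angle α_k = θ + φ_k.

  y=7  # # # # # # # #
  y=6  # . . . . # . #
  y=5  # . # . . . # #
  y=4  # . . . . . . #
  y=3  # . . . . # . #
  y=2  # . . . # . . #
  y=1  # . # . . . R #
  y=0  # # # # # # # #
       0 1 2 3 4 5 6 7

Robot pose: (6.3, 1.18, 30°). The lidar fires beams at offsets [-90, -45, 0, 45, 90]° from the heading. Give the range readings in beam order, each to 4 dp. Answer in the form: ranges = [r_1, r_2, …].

beam 1: φ=-90°, α=300°
  d=(0.5000,-0.8660)  start (6,1)  tX=1.4000 tY=0.2078  stride 1/|dx|=2.0000 1/|dy|=1.1547
    cross y-line → (6,0), t=0.2078 (wall)
  → r_1 = 0.2078
beam 2: φ=-45°, α=345°
  d=(0.9659,-0.2588)  start (6,1)  tX=0.7247 tY=0.6955  stride 1/|dx|=1.0353 1/|dy|=3.8637
    cross y-line → (6,0), t=0.6955 (wall)
  → r_2 = 0.6955
beam 3: φ=0°, α=30°
  d=(0.8660,0.5000)  start (6,1)  tX=0.8083 tY=1.6400  stride 1/|dx|=1.1547 1/|dy|=2.0000
    cross x-line → (7,1), t=0.8083 (wall)
  → r_3 = 0.8083
beam 4: φ=45°, α=75°
  d=(0.2588,0.9659)  start (6,1)  tX=2.7046 tY=0.8489  stride 1/|dx|=3.8637 1/|dy|=1.0353
    cross y-line → (6,2), t=0.8489
    cross y-line → (6,3), t=1.8842
    cross x-line → (7,3), t=2.7046 (wall)
  → r_4 = 2.7046
beam 5: φ=90°, α=120°
  d=(-0.5000,0.8660)  start (6,1)  tX=0.6000 tY=0.9469  stride 1/|dx|=2.0000 1/|dy|=1.1547
    cross x-line → (5,1), t=0.6000
    cross y-line → (5,2), t=0.9469
    cross y-line → (5,3), t=2.1016 (wall)
  → r_5 = 2.1016

ranges = [0.2078, 0.6955, 0.8083, 2.7046, 2.1016]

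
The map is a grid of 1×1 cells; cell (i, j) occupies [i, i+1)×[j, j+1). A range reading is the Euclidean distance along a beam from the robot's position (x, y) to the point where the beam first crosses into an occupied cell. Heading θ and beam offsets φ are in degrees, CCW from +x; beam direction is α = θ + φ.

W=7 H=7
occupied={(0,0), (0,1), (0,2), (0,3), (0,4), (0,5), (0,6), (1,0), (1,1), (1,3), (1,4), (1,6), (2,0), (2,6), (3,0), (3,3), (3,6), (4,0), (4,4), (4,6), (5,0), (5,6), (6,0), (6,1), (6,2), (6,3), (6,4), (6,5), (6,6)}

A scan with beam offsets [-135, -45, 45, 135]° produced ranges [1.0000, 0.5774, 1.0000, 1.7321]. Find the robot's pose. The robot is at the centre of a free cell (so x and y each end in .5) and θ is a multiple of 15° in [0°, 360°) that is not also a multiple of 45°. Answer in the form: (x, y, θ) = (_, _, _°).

(x, y, θ) = (2.5, 5.5, 165°)

Enumerate (i+0.5, j+0.5, θ) over the 20 free cells and 16 admissible headings. For each, cast all 4 beams and compare to the given ranges.
  (2.5, 2.5, 165°): beam 2 = 1.0000 ≠ 0.5774 ✗
  (1.5, 5.5, 30°): beam 1 = 0.5176 ≠ 1.0000 ✗
  (5.5, 3.5, 60°): beam 1 = 1.9319 ≠ 1.0000 ✗
  …
  (2.5, 5.5, 165°): r_1=1.0000, r_2=0.5774, r_3=1.0000, r_4=1.7321 — all match ✓
No second candidate reproduces the full scan.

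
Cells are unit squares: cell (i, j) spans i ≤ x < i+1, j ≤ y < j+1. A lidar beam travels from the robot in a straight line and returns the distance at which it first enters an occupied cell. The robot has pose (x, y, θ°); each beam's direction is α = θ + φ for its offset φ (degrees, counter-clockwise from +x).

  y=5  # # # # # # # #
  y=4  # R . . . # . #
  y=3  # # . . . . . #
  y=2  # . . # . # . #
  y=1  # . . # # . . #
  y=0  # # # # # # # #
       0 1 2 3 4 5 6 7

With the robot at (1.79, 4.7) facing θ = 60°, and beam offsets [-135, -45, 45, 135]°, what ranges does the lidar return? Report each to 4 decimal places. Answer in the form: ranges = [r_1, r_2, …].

beam 1: φ=-135°, α=285°
  direction (0.2588, -0.9659); cell (1,4); t to first gridline: x 0.8114, y 0.7247 (then +3.8637 / +1.0353)
    (1,3) via y @ 0.7247  # hit
  → r_1 = 0.7247
beam 2: φ=-45°, α=15°
  direction (0.9659, 0.2588); cell (1,4); t to first gridline: x 0.2174, y 1.1591 (then +1.0353 / +3.8637)
    (2,4) via x @ 0.2174
    (2,5) via y @ 1.1591  # hit
  → r_2 = 1.1591
beam 3: φ=45°, α=105°
  direction (-0.2588, 0.9659); cell (1,4); t to first gridline: x 3.0523, y 0.3106 (then +3.8637 / +1.0353)
    (1,5) via y @ 0.3106  # hit
  → r_3 = 0.3106
beam 4: φ=135°, α=195°
  direction (-0.9659, -0.2588); cell (1,4); t to first gridline: x 0.8179, y 2.7046 (then +1.0353 / +3.8637)
    (0,4) via x @ 0.8179  # hit
  → r_4 = 0.8179

ranges = [0.7247, 1.1591, 0.3106, 0.8179]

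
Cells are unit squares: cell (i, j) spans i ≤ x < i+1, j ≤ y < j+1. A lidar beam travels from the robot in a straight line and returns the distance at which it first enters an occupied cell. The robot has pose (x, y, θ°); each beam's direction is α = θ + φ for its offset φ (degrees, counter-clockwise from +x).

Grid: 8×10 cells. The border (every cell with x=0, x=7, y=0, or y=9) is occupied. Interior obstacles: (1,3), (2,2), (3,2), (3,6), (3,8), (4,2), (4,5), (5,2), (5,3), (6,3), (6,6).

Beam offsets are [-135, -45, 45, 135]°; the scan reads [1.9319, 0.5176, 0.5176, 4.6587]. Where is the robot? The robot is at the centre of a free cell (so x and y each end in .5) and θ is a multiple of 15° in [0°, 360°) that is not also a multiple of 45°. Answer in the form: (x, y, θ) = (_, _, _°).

Enumerate (i+0.5, j+0.5, θ) over the 37 free cells and 16 admissible headings. For each, cast all 4 beams and compare to the given ranges.
  (4.5, 1.5, 150°): beam 1 = 2.5882 ≠ 1.9319 ✗
  (5.5, 1.5, 330°): beam 3 = 1.5529 ≠ 0.5176 ✗
  (5.5, 4.5, 60°): beam 1 = 0.5176 ≠ 1.9319 ✗
  …
  (4.5, 8.5, 150°): r_1=1.9319, r_2=0.5176, r_3=0.5176, r_4=4.6587 — all match ✓
No second candidate reproduces the full scan.

(x, y, θ) = (4.5, 8.5, 150°)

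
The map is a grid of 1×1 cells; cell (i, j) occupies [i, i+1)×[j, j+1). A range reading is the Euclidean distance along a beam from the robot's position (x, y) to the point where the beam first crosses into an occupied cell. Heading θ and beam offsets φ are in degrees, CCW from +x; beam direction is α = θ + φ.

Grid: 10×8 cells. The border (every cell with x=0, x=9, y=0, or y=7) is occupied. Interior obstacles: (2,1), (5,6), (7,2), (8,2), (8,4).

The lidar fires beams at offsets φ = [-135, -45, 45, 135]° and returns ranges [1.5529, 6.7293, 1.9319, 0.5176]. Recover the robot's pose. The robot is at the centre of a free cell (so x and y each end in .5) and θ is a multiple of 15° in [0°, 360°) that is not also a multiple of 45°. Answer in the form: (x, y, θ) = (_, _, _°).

(x, y, θ) = (1.5, 2.5, 60°)

Candidates: 43 free-cell centres × 16 headings = 688 poses. Raycast each; keep the one whose scan matches to 4 dp.
  (7.5, 3.5, 345°): beam 1 = 5.0000 ≠ 1.5529 ✗
  (3.5, 5.5, 240°): beam 2 = 2.5882 ≠ 6.7293 ✗
  (6.5, 4.5, 60°): beam 1 = 1.9319 ≠ 1.5529 ✗
  (3.5, 1.5, 210°): beam 1 = 5.6940 ≠ 1.5529 ✗
  (5.5, 4.5, 330°): beam 1 = 4.6587 ≠ 1.5529 ✗
  …
  (1.5, 2.5, 60°): r_1=1.5529, r_2=6.7293, r_3=1.9319, r_4=0.5176 — all match ✓
Unique over the lattice → pose = (1.5, 2.5, 60°).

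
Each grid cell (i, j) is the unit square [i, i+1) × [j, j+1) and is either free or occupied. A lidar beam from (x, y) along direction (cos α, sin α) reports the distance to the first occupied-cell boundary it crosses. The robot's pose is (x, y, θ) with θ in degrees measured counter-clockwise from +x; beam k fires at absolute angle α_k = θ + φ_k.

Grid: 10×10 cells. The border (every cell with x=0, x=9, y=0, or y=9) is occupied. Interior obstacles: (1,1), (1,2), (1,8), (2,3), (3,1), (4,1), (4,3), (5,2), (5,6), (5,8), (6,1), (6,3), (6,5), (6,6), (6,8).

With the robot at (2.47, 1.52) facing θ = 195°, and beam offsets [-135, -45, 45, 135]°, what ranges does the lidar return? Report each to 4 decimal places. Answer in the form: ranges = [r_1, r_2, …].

ranges = [5.1731, 0.5427, 0.6004, 0.6120]

beam 1: φ=-135°, α=60°
  direction (0.5000, 0.8660); cell (2,1); t to first gridline: x 1.0600, y 0.5543 (then +2.0000 / +1.1547)
    (2,2) via y @ 0.5543
    (3,2) via x @ 1.0600
    (3,3) via y @ 1.7090
    (3,4) via y @ 2.8637
    (4,4) via x @ 3.0600
    (4,5) via y @ 4.0184
    (5,5) via x @ 5.0600
    (5,6) via y @ 5.1731  # hit
  → r_1 = 5.1731
beam 2: φ=-45°, α=150°
  direction (-0.8660, 0.5000); cell (2,1); t to first gridline: x 0.5427, y 0.9600 (then +1.1547 / +2.0000)
    (1,1) via x @ 0.5427  # hit
  → r_2 = 0.5427
beam 3: φ=45°, α=240°
  direction (-0.5000, -0.8660); cell (2,1); t to first gridline: x 0.9400, y 0.6004 (then +2.0000 / +1.1547)
    (2,0) via y @ 0.6004  # hit
  → r_3 = 0.6004
beam 4: φ=135°, α=330°
  direction (0.8660, -0.5000); cell (2,1); t to first gridline: x 0.6120, y 1.0400 (then +1.1547 / +2.0000)
    (3,1) via x @ 0.6120  # hit
  → r_4 = 0.6120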